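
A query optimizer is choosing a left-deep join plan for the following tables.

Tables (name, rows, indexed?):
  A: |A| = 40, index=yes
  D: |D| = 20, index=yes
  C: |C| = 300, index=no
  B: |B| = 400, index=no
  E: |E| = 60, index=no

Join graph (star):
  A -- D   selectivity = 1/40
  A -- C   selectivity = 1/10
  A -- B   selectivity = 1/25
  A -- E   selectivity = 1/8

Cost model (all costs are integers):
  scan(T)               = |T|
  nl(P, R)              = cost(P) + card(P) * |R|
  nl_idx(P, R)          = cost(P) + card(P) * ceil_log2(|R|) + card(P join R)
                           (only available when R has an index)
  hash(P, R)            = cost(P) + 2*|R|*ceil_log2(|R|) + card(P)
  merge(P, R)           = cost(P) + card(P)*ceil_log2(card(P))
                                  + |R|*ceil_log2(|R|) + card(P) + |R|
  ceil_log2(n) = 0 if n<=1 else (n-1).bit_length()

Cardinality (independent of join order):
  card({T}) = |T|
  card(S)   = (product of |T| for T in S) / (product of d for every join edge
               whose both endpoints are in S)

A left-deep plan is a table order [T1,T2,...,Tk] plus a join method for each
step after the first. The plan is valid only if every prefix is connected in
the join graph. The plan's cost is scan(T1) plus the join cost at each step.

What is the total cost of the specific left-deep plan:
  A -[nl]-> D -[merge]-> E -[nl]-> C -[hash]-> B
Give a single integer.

58080

step 1: scan A: cost=40, card=40
step 2: join D via nl
    card(P join D) = 40*20/(40) = 20
    cost = 40 + 40*20 = 840
step 3: join E via merge
    card(P join E) = 20*60/(8) = 150
    cost = 840 + 20*5 + 60*6 + 20 + 60 = 1380
step 4: join C via nl
    card(P join C) = 150*300/(10) = 4500
    cost = 1380 + 150*300 = 46380
step 5: join B via hash
    card(P join B) = 4500*400/(25) = 72000
    cost = 46380 + 2*400*9 + 4500 = 58080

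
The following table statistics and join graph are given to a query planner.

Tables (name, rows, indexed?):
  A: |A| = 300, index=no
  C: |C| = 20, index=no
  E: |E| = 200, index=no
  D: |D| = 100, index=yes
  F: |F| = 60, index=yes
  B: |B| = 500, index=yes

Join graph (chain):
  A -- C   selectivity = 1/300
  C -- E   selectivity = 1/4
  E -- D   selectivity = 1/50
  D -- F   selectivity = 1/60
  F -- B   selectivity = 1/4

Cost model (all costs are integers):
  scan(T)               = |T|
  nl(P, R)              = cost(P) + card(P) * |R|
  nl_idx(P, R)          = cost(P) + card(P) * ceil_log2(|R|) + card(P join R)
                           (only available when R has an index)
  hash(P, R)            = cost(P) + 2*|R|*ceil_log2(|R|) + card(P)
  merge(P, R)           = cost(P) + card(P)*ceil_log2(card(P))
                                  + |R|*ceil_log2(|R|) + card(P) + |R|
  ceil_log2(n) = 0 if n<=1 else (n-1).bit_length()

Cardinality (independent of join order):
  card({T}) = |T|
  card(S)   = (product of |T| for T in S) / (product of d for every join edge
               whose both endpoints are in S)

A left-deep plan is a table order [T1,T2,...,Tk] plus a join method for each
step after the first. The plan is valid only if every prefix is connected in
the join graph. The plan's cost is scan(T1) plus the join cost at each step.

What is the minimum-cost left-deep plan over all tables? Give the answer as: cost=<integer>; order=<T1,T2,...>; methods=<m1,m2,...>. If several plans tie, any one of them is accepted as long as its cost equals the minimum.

Selinger DP (subsets sized 1..n):
  {A}: scan cost=300, card=300
  {C}: scan cost=20, card=20
  {E}: scan cost=200, card=200
  {D}: scan cost=100, card=100
  {F}: scan cost=60, card=60
  {B}: scan cost=500, card=500
  {AC}: card=20; try (C,hash)→800, (A,merge)→3140, (C,merge)→3420, (A,hash)→5440, (A,nl)→6020, (C,nl)→6300; best=800 via (C,hash)
  {CE}: card=1000; try (C,hash)→600, (E,merge)→1940, (C,merge)→2120, (E,hash)→3240, (E,nl)→4020, (C,nl)→4200; best=600 via (C,hash)
  {DE}: card=400; try (D,hash)→1800, (D,nl_idx)→2000, (E,merge)→2700, (D,merge)→2800, (E,hash)→3400, (E,nl)→20100 …(+1); best=1800 via (D,hash)
  {DF}: card=100; try (D,nl_idx)→580, (F,nl_idx)→800, (F,hash)→920, (D,merge)→1280, (F,merge)→1320, (D,hash)→1520 …(+2); best=580 via (D,nl_idx)
  {BF}: card=7500; try (F,hash)→1720, (B,merge)→5480, (F,merge)→5920, (B,nl_idx)→8100, (B,hash)→9120, (F,nl_idx)→11000 …(+2); best=1720 via (F,hash)
  {ACE}: card=1000; try (E,merge)→2720, (E,hash)→4020, (E,nl)→4800, (A,hash)→7000, (A,merge)→14600, (A,nl)→300600; best=2720 via (E,merge)
  {CDE}: card=2000; try (C,hash)→2400, (D,hash)→3000, (C,merge)→5920, (D,nl_idx)→9600, (C,nl)→9800, (D,merge)→12400 …(+1); best=2400 via (C,hash)
  {DEF}: card=400; try (F,hash)→2920, (E,merge)→3180, (E,hash)→3880, (F,nl_idx)→4600, (F,merge)→6220, (E,nl)→20580 …(+1); best=2920 via (F,hash)
  {BDF}: card=12500; try (B,merge)→6380, (B,hash)→9680, (D,hash)→10620, (B,nl_idx)→13980, (B,nl)→50580, (D,nl_idx)→66720 …(+2); best=6380 via (B,merge)
  {ACDE}: card=2000; try (D,hash)→5120, (A,hash)→9800, (D,nl_idx)→11720, (D,merge)→14520, (A,merge)→29400, (D,nl)→102720 …(+1); best=5120 via (D,hash)
  {CDEF}: card=2000; try (C,hash)→3520, (F,hash)→5120, (C,merge)→7040, (C,nl)→10920, (F,nl_idx)→16400, (F,merge)→26820 …(+1); best=3520 via (C,hash)
  {BDEF}: card=50000; try (B,merge)→11920, (B,hash)→12320, (E,hash)→22080, (B,nl_idx)→56520, (E,merge)→195680, (B,nl)→202920 …(+1); best=11920 via (B,merge)
  {ACDEF}: card=2000; try (F,hash)→7840, (A,hash)→10920, (F,nl_idx)→19120, (F,merge)→29540, (A,merge)→30520, (F,nl)→125120 …(+1); best=7840 via (F,hash)
  {BCDEF}: card=250000; try (B,hash)→14520, (B,merge)→32520, (C,hash)→62120, (B,nl_idx)→271520, (C,merge)→862040, (B,nl)→1003520 …(+1); best=14520 via (B,hash)
  {ABCDEF}: card=250000; try (B,hash)→18840, (B,merge)→36840, (A,hash)→269920, (B,nl_idx)→275840, (B,nl)→1007840, (A,merge)→4767520 …(+1); best=18840 via (B,hash)

cost=18840; order=A,C,E,D,F,B; methods=hash,merge,hash,hash,hash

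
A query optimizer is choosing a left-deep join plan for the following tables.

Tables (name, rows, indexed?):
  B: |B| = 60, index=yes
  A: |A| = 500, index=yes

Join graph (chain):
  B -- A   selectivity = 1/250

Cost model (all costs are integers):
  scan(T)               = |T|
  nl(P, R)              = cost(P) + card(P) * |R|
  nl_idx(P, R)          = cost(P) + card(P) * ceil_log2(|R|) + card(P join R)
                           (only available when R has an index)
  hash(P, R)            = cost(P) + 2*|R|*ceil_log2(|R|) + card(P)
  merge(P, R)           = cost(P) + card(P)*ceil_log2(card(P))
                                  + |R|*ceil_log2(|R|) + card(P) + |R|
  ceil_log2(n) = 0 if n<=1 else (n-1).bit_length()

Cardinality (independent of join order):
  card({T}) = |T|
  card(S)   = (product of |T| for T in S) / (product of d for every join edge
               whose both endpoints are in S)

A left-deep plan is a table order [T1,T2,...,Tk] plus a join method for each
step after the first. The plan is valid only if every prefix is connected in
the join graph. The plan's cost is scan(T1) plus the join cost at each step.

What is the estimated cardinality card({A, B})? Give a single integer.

Tables in S: A(500), B(60)
Edges inside S: B-A(d=250)
numerator = 500 * 60 = 30000
denominator = 250 = 250
card(S) = 30000 / 250 = 120

120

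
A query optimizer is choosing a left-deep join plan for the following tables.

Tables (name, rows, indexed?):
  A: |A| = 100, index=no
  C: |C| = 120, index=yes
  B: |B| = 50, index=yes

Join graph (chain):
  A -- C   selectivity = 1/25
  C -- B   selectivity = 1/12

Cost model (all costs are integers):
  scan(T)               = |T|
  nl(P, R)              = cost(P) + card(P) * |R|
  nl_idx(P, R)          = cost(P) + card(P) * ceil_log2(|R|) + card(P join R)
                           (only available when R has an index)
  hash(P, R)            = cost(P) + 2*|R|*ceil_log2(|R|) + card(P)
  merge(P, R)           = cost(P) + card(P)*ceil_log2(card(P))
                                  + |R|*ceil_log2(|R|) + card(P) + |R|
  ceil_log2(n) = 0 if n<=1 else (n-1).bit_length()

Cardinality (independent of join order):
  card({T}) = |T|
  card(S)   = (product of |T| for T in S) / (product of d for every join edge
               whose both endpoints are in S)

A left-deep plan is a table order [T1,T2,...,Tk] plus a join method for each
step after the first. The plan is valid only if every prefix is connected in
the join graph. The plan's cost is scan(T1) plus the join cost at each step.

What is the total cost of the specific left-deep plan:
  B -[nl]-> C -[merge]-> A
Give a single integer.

step 1: scan B: cost=50, card=50
step 2: join C via nl
    card(P join C) = 50*120/(12) = 500
    cost = 50 + 50*120 = 6050
step 3: join A via merge
    card(P join A) = 500*100/(25) = 2000
    cost = 6050 + 500*9 + 100*7 + 500 + 100 = 11850

11850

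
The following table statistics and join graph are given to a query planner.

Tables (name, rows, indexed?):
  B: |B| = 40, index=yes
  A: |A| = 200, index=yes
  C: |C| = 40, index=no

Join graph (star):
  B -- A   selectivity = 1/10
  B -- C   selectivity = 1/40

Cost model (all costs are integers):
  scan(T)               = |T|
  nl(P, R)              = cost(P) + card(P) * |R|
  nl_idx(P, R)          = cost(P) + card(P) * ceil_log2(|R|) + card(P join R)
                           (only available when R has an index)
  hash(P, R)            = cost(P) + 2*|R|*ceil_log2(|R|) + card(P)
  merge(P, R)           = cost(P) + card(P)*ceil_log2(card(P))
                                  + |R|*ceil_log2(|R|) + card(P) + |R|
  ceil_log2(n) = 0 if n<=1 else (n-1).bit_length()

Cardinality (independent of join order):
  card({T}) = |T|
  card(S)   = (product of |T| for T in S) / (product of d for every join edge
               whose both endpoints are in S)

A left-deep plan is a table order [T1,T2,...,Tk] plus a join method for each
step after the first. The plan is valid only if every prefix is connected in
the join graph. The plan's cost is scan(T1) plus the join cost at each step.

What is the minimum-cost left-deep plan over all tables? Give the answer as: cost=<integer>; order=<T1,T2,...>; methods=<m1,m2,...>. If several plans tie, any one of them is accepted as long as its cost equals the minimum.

cost=1440; order=C,B,A; methods=nl_idx,nl_idx

Selinger DP (subsets sized 1..n):
  {B}: scan cost=40, card=40
  {A}: scan cost=200, card=200
  {C}: scan cost=40, card=40
  {AB}: card=800; try (B,hash)→880, (A,nl_idx)→1160, (A,merge)→2120, (B,nl_idx)→2200, (B,merge)→2280, (A,hash)→3280 …(+2); best=880 via (B,hash)
  {BC}: card=40; try (B,nl_idx)→320, (C,hash)→560, (B,hash)→560, (C,merge)→600, (B,merge)→600, (C,nl)→1640 …(+1); best=320 via (B,nl_idx)
  {ABC}: card=800; try (A,nl_idx)→1440, (C,hash)→2160, (A,merge)→2400, (A,hash)→3560, (A,nl)→8320, (C,merge)→9960 …(+1); best=1440 via (A,nl_idx)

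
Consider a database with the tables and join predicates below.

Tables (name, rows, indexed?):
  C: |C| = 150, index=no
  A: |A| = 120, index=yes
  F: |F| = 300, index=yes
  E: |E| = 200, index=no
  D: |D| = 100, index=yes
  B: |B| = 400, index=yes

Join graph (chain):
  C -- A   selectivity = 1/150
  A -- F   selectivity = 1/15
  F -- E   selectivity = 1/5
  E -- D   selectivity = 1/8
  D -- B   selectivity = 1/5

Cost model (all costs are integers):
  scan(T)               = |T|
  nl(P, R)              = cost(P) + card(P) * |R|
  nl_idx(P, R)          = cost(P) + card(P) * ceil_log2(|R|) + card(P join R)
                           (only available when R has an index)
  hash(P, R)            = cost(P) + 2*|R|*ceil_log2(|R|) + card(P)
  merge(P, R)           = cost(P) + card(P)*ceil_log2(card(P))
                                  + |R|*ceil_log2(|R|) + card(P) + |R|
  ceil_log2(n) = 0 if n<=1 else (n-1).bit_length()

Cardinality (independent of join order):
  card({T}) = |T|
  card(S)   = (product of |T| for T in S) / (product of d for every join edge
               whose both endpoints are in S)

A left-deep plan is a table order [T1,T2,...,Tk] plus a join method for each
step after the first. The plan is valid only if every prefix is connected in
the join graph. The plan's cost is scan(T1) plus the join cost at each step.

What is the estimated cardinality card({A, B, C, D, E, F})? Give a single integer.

Tables in S: A(120), B(400), C(150), D(100), E(200), F(300)
Edges inside S: C-A(d=150), A-F(d=15), F-E(d=5), E-D(d=8), D-B(d=5)
numerator = 120 * 400 * 150 * 100 * 200 * 300 = 43200000000000
denominator = 150 * 15 * 5 * 8 * 5 = 450000
card(S) = 43200000000000 / 450000 = 96000000

96000000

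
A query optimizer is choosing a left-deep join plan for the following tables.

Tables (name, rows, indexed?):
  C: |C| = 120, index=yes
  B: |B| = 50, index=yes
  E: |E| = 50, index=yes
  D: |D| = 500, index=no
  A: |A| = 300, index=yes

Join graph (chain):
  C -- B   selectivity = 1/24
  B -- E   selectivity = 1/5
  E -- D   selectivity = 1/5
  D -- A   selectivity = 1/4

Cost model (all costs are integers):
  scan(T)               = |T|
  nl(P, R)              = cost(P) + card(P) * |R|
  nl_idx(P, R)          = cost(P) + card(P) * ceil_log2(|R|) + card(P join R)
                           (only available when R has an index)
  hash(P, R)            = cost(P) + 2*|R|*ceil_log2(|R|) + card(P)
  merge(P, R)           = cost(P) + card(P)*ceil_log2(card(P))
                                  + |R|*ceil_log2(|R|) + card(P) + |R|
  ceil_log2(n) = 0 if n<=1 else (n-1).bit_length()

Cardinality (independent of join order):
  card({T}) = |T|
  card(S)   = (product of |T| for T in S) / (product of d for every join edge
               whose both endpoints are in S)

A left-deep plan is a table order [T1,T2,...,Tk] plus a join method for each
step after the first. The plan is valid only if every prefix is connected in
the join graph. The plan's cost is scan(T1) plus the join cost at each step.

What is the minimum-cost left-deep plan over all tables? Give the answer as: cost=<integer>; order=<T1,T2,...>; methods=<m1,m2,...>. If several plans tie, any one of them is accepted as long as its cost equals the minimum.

Selinger DP (subsets sized 1..n):
  {C}: scan cost=120, card=120
  {B}: scan cost=50, card=50
  {E}: scan cost=50, card=50
  {D}: scan cost=500, card=500
  {A}: scan cost=300, card=300
  {BC}: card=250; try (C,nl_idx)→650, (B,hash)→840, (B,nl_idx)→1090, (C,merge)→1360, (B,merge)→1430, (C,hash)→1780 …(+2); best=650 via (C,nl_idx)
  {BE}: card=500; try (E,hash)→700, (B,hash)→700, (E,merge)→750, (B,merge)→750, (E,nl_idx)→850, (B,nl_idx)→850 …(+2); best=700 via (E,hash)
  {DE}: card=5000; try (E,hash)→1600, (D,merge)→5400, (E,merge)→5850, (E,nl_idx)→8500, (D,hash)→9100, (D,nl)→25050 …(+1); best=1600 via (E,hash)
  {AD}: card=37500; try (A,hash)→6400, (D,merge)→8300, (A,merge)→8500, (D,hash)→9600, (A,nl_idx)→42500, (D,nl)→150300 …(+1); best=6400 via (A,hash)
  {BCE}: card=2500; try (E,hash)→1500, (C,hash)→2880, (E,merge)→3250, (E,nl_idx)→4650, (C,merge)→6660, (C,nl_idx)→6700 …(+2); best=1500 via (E,hash)
  {BDE}: card=50000; try (B,hash)→7200, (D,hash)→10200, (D,merge)→10700, (B,merge)→71950, (B,nl_idx)→81600, (D,nl)→250700 …(+1); best=7200 via (B,hash)
  {ADE}: card=375000; try (A,hash)→12000, (E,hash)→44500, (A,merge)→74600, (A,nl_idx)→421600, (E,nl_idx)→606400, (E,merge)→644250 …(+2); best=12000 via (A,hash)
  {BCDE}: card=250000; try (D,hash)→13000, (D,merge)→39000, (C,hash)→58880, (C,nl_idx)→607200, (C,merge)→858160, (D,nl)→1251500 …(+1); best=13000 via (D,hash)
  {ABDE}: card=3750000; try (A,hash)→62600, (B,hash)→387600, (A,merge)→860200, (A,nl_idx)→4207200, (B,nl_idx)→6012000, (B,merge)→7512350 …(+2); best=62600 via (A,hash)
  {ABCDE}: card=18750000; try (A,hash)→268400, (C,hash)→3814280, (A,merge)→4766000, (A,nl_idx)→21013000, (C,nl_idx)→45062600, (A,nl)→75013000 …(+2); best=268400 via (A,hash)

cost=268400; order=B,C,E,D,A; methods=nl_idx,hash,hash,hash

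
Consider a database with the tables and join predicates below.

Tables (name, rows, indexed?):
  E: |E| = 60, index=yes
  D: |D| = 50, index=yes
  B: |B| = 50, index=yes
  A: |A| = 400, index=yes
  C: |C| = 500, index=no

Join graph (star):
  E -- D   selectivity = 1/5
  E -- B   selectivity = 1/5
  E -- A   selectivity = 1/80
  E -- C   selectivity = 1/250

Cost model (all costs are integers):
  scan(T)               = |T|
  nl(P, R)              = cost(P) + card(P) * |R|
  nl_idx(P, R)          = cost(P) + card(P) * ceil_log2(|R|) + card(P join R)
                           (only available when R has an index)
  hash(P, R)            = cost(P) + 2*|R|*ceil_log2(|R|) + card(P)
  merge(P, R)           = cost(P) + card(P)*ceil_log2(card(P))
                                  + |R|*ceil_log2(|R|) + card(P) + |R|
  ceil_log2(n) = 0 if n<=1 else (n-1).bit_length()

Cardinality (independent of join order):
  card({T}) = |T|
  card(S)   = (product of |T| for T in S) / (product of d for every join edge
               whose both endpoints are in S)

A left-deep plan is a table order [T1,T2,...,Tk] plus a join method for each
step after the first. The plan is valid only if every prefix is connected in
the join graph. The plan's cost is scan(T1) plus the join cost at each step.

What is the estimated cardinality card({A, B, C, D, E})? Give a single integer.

Tables in S: A(400), B(50), C(500), D(50), E(60)
Edges inside S: E-D(d=5), E-B(d=5), E-A(d=80), E-C(d=250)
numerator = 400 * 50 * 500 * 50 * 60 = 30000000000
denominator = 5 * 5 * 80 * 250 = 500000
card(S) = 30000000000 / 500000 = 60000

60000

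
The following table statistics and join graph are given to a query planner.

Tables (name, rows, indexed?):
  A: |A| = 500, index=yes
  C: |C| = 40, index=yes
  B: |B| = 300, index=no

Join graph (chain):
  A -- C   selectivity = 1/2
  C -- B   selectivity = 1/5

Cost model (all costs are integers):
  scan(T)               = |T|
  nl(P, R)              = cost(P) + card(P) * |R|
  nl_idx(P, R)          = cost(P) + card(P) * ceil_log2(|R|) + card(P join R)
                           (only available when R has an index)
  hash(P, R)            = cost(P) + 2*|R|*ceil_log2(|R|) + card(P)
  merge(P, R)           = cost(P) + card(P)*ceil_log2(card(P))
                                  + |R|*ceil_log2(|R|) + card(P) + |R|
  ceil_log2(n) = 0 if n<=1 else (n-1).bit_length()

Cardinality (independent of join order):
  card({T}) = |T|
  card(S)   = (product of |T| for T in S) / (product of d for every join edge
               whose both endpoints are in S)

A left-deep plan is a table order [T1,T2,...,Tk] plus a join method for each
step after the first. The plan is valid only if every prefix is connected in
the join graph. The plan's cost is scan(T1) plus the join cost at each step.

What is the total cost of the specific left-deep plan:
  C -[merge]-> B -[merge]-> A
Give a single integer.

39520

step 1: scan C: cost=40, card=40
step 2: join B via merge
    card(P join B) = 40*300/(5) = 2400
    cost = 40 + 40*6 + 300*9 + 40 + 300 = 3320
step 3: join A via merge
    card(P join A) = 2400*500/(2) = 600000
    cost = 3320 + 2400*12 + 500*9 + 2400 + 500 = 39520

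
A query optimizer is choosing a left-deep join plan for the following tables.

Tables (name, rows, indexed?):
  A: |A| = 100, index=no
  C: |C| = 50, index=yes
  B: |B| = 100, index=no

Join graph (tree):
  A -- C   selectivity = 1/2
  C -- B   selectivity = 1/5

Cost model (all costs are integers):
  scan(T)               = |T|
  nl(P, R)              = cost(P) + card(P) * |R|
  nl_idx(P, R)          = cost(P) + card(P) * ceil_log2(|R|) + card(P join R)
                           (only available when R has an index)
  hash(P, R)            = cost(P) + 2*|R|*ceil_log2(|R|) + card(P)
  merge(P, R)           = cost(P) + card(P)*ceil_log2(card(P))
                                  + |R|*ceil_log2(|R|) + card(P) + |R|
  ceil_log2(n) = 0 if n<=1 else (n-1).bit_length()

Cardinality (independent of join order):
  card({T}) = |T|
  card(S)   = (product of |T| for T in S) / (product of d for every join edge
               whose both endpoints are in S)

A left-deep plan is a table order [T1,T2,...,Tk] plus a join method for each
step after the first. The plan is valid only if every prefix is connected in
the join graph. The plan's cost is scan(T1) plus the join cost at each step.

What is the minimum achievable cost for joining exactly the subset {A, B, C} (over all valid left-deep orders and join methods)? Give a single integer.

3200

Selinger DP over subsets of {A,B,C}:
  {A}: scan cost=100, card=100
  {C}: scan cost=50, card=50
  {B}: scan cost=100, card=100
  {AC}: card=2500; try (C,hash)→800, (A,merge)→1200, (C,merge)→1250, (A,hash)→1500, (C,nl_idx)→3200, (A,nl)→5050 …(+1); best=800 via (C,hash)
  {BC}: card=1000; try (C,hash)→800, (B,merge)→1200, (C,merge)→1250, (B,hash)→1500, (C,nl_idx)→1700, (B,nl)→5050 …(+1); best=800 via (C,hash)
  {ABC}: card=50000; try (A,hash)→3200, (B,hash)→4700, (A,merge)→12600, (B,merge)→34100, (A,nl)→100800, (B,nl)→250800; best=3200 via (A,hash)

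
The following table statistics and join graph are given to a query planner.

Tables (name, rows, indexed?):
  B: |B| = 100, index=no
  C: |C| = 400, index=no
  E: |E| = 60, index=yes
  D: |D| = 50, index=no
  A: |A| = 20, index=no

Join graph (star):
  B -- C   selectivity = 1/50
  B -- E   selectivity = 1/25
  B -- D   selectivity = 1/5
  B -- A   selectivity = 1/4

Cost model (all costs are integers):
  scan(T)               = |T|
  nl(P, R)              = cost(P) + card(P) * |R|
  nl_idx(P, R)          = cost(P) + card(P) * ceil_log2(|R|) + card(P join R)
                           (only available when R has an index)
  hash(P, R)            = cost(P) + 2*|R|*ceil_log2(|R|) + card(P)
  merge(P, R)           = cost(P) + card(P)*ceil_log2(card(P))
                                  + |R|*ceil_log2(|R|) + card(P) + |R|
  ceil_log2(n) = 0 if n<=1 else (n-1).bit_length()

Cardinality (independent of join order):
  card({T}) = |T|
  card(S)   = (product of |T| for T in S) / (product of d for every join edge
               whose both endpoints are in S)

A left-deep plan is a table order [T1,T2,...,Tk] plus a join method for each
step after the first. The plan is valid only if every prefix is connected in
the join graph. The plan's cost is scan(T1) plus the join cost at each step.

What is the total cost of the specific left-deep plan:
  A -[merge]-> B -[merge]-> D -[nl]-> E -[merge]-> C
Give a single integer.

490290

step 1: scan A: cost=20, card=20
step 2: join B via merge
    card(P join B) = 20*100/(4) = 500
    cost = 20 + 20*5 + 100*7 + 20 + 100 = 940
step 3: join D via merge
    card(P join D) = 500*50/(5) = 5000
    cost = 940 + 500*9 + 50*6 + 500 + 50 = 6290
step 4: join E via nl
    card(P join E) = 5000*60/(25) = 12000
    cost = 6290 + 5000*60 = 306290
step 5: join C via merge
    card(P join C) = 12000*400/(50) = 96000
    cost = 306290 + 12000*14 + 400*9 + 12000 + 400 = 490290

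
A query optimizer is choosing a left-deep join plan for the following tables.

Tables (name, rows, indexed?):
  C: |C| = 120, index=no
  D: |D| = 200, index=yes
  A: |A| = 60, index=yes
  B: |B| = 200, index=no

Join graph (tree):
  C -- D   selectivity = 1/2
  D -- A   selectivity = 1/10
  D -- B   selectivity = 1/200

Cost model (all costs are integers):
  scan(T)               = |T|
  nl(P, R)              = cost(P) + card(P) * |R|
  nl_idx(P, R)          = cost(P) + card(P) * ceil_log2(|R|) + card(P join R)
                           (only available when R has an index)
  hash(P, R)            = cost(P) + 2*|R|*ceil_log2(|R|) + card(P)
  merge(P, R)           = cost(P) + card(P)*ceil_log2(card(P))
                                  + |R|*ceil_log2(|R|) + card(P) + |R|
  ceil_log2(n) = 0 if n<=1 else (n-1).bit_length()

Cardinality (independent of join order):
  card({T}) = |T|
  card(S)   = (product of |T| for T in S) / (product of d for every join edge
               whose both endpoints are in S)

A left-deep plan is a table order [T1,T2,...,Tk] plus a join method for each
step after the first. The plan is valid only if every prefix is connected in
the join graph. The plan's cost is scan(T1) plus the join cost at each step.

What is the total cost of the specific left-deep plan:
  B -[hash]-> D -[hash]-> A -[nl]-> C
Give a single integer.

step 1: scan B: cost=200, card=200
step 2: join D via hash
    card(P join D) = 200*200/(200) = 200
    cost = 200 + 2*200*8 + 200 = 3600
step 3: join A via hash
    card(P join A) = 200*60/(10) = 1200
    cost = 3600 + 2*60*6 + 200 = 4520
step 4: join C via nl
    card(P join C) = 1200*120/(2) = 72000
    cost = 4520 + 1200*120 = 148520

148520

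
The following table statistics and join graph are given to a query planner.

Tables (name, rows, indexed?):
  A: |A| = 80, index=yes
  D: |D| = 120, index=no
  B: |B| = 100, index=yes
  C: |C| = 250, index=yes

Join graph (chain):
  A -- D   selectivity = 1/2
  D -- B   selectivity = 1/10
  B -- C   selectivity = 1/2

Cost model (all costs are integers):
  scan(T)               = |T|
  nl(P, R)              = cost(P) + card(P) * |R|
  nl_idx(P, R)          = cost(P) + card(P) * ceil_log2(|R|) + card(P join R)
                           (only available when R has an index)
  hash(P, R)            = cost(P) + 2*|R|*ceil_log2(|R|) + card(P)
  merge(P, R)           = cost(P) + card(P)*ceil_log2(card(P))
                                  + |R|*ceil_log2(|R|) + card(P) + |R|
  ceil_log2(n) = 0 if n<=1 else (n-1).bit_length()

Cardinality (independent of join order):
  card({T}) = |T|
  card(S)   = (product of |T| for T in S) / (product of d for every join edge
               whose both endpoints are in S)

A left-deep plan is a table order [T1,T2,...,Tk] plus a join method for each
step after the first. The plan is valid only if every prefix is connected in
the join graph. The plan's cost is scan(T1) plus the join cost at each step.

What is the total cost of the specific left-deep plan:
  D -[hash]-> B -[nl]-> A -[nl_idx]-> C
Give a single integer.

6481640

step 1: scan D: cost=120, card=120
step 2: join B via hash
    card(P join B) = 120*100/(10) = 1200
    cost = 120 + 2*100*7 + 120 = 1640
step 3: join A via nl
    card(P join A) = 1200*80/(2) = 48000
    cost = 1640 + 1200*80 = 97640
step 4: join C via nl_idx
    card(P join C) = 48000*250/(2) = 6000000
    cost = 97640 + 48000*8 + 6000000 = 6481640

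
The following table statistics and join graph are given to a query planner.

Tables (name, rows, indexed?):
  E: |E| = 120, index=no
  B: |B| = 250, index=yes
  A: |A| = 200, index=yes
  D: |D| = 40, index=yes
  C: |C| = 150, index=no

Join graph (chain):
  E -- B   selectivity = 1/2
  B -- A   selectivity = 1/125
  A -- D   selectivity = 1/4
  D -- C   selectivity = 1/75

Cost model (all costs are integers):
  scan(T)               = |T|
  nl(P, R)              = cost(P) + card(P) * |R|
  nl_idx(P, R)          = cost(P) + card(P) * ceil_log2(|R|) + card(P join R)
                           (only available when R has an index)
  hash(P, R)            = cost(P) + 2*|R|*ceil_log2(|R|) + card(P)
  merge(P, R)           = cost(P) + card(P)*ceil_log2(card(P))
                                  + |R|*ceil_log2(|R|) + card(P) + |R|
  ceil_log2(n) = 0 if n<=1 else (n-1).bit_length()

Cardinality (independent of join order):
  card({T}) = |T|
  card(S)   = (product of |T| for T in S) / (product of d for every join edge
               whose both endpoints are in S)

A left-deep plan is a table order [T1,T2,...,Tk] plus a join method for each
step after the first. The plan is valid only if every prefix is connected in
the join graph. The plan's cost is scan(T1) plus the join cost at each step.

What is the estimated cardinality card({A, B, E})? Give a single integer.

Tables in S: A(200), B(250), E(120)
Edges inside S: E-B(d=2), B-A(d=125)
numerator = 200 * 250 * 120 = 6000000
denominator = 2 * 125 = 250
card(S) = 6000000 / 250 = 24000

24000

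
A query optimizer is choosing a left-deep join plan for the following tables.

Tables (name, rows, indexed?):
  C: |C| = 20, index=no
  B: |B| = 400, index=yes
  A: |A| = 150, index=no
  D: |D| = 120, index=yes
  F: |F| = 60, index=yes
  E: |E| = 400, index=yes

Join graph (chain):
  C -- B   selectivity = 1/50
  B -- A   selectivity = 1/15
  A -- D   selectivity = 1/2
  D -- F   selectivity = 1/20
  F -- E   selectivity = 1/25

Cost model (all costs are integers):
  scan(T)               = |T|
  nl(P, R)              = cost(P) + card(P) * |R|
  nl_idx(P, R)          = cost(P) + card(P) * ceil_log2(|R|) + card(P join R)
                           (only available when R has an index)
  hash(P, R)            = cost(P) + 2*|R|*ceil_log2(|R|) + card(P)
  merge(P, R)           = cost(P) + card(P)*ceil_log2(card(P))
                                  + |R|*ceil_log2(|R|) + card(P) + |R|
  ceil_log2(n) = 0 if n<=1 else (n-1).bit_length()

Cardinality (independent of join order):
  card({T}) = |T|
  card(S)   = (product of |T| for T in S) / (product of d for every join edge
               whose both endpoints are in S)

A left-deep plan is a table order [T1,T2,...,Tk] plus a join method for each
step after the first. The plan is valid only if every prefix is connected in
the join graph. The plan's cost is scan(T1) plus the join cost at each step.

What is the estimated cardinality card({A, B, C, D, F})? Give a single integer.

Tables in S: A(150), B(400), C(20), D(120), F(60)
Edges inside S: C-B(d=50), B-A(d=15), A-D(d=2), D-F(d=20)
numerator = 150 * 400 * 20 * 120 * 60 = 8640000000
denominator = 50 * 15 * 2 * 20 = 30000
card(S) = 8640000000 / 30000 = 288000

288000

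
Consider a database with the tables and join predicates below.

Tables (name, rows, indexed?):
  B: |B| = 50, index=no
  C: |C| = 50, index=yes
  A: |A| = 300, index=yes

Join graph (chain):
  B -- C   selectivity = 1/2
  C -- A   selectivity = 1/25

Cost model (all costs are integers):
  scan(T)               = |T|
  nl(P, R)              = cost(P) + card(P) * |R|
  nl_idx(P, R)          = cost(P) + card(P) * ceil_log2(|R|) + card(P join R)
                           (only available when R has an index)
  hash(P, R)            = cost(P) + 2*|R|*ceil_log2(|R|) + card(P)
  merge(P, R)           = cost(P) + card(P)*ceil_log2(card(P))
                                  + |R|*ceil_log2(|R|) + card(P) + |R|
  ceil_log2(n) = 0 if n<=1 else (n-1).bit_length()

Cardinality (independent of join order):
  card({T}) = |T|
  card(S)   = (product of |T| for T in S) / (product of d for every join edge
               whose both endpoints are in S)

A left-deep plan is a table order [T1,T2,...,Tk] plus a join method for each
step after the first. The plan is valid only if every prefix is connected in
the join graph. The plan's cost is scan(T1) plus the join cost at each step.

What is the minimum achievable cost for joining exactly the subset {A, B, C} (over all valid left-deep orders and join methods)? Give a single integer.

2300

Selinger DP over subsets of {A,B,C}:
  {B}: scan cost=50, card=50
  {C}: scan cost=50, card=50
  {A}: scan cost=300, card=300
  {BC}: card=1250; try (C,hash)→700, (B,hash)→700, (C,merge)→750, (B,merge)→750, (C,nl_idx)→1600, (C,nl)→2550 …(+1); best=700 via (C,hash)
  {AC}: card=600; try (A,nl_idx)→1100, (C,hash)→1200, (C,nl_idx)→2700, (A,merge)→3400, (C,merge)→3650, (A,hash)→5500 …(+2); best=1100 via (A,nl_idx)
  {ABC}: card=15000; try (B,hash)→2300, (A,hash)→7350, (B,merge)→8050, (A,merge)→18700, (A,nl_idx)→26950, (B,nl)→31100 …(+1); best=2300 via (B,hash)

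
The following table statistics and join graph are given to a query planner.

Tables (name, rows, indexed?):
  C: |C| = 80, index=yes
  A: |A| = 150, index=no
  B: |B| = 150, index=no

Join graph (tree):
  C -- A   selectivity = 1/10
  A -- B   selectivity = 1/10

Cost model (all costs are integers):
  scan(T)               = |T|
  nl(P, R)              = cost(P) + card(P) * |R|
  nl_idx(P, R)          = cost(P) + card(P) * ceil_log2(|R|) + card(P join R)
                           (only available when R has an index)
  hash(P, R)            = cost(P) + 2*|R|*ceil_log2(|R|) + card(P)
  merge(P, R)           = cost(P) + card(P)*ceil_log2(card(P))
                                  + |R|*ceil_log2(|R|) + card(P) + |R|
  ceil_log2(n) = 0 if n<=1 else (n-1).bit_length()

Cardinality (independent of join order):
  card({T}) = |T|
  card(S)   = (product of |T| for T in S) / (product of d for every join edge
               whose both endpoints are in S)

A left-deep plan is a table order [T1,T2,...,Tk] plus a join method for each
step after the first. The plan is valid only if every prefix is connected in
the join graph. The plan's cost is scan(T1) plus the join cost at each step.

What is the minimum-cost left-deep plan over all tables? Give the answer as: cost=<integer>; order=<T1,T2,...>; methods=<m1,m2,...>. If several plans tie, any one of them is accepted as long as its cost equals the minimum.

cost=5020; order=A,C,B; methods=hash,hash

Selinger DP (subsets sized 1..n):
  {C}: scan cost=80, card=80
  {A}: scan cost=150, card=150
  {B}: scan cost=150, card=150
  {AC}: card=1200; try (C,hash)→1420, (A,merge)→2070, (C,merge)→2140, (C,nl_idx)→2400, (A,hash)→2560, (A,nl)→12080 …(+1); best=1420 via (C,hash)
  {AB}: card=2250; try (B,hash)→2700, (A,hash)→2700, (B,merge)→2850, (A,merge)→2850, (B,nl)→22650, (A,nl)→22650; best=2700 via (B,hash)
  {ABC}: card=18000; try (B,hash)→5020, (C,hash)→6070, (B,merge)→17170, (C,merge)→32590, (C,nl_idx)→36450, (B,nl)→181420 …(+1); best=5020 via (B,hash)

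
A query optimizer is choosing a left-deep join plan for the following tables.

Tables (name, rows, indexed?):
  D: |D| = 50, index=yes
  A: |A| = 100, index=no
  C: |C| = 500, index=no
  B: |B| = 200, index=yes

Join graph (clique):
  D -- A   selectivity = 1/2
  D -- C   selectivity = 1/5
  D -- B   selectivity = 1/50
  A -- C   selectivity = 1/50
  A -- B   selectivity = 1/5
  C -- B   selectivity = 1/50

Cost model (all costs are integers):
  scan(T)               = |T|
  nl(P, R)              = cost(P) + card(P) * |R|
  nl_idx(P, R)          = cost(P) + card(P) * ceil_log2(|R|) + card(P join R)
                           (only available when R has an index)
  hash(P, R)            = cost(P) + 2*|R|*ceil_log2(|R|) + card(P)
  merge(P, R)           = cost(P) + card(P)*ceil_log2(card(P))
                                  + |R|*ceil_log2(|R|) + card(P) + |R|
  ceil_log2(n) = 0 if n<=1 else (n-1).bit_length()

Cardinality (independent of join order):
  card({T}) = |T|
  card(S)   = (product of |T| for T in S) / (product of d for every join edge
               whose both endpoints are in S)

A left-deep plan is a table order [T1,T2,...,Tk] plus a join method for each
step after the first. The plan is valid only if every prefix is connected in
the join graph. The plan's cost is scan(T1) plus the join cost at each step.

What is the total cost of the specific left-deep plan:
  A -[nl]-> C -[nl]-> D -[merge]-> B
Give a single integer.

step 1: scan A: cost=100, card=100
step 2: join C via nl
    card(P join C) = 100*500/(50) = 1000
    cost = 100 + 100*500 = 50100
step 3: join D via nl
    card(P join D) = 1000*50/(2*5) = 5000
    cost = 50100 + 1000*50 = 100100
step 4: join B via merge
    card(P join B) = 5000*200/(50*5*50) = 80
    cost = 100100 + 5000*13 + 200*8 + 5000 + 200 = 171900

171900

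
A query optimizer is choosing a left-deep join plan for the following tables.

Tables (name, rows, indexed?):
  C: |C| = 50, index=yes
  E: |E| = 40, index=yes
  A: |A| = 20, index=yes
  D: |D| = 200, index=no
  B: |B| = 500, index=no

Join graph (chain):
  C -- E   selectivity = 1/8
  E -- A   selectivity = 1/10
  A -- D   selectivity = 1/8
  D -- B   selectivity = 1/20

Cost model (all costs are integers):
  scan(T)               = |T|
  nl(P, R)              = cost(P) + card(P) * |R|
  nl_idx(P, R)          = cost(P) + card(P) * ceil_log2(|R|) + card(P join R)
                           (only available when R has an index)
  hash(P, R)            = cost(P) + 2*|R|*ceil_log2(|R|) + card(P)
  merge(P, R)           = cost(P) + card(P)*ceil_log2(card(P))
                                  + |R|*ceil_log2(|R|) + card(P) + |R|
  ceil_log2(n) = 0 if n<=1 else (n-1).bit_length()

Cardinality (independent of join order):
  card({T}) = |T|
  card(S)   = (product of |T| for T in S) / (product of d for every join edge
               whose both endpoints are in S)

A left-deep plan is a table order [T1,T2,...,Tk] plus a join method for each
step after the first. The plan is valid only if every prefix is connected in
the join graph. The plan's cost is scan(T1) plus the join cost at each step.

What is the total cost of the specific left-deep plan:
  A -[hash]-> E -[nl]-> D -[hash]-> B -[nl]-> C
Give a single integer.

2527520

step 1: scan A: cost=20, card=20
step 2: join E via hash
    card(P join E) = 20*40/(10) = 80
    cost = 20 + 2*40*6 + 20 = 520
step 3: join D via nl
    card(P join D) = 80*200/(8) = 2000
    cost = 520 + 80*200 = 16520
step 4: join B via hash
    card(P join B) = 2000*500/(20) = 50000
    cost = 16520 + 2*500*9 + 2000 = 27520
step 5: join C via nl
    card(P join C) = 50000*50/(8) = 312500
    cost = 27520 + 50000*50 = 2527520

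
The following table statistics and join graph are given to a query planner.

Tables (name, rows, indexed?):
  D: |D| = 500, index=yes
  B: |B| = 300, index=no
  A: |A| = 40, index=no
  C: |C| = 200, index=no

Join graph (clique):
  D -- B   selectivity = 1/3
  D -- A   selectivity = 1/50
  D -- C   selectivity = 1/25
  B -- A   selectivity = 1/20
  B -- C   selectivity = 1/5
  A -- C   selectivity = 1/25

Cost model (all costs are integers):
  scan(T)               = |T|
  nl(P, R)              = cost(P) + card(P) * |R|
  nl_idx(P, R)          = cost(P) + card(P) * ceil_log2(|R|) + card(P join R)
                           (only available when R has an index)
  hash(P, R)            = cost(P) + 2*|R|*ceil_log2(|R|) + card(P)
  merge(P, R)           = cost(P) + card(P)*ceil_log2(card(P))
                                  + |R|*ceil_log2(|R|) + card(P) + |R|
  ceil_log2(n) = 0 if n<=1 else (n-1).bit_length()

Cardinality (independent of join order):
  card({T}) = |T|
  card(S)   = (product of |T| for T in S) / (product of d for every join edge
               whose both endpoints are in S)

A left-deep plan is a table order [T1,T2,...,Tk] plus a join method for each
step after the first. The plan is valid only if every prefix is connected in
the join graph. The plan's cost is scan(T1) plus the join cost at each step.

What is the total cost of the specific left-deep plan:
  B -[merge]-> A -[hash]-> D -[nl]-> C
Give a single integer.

step 1: scan B: cost=300, card=300
step 2: join A via merge
    card(P join A) = 300*40/(20) = 600
    cost = 300 + 300*9 + 40*6 + 300 + 40 = 3580
step 3: join D via hash
    card(P join D) = 600*500/(3*50) = 2000
    cost = 3580 + 2*500*9 + 600 = 13180
step 4: join C via nl
    card(P join C) = 2000*200/(25*5*25) = 128
    cost = 13180 + 2000*200 = 413180

413180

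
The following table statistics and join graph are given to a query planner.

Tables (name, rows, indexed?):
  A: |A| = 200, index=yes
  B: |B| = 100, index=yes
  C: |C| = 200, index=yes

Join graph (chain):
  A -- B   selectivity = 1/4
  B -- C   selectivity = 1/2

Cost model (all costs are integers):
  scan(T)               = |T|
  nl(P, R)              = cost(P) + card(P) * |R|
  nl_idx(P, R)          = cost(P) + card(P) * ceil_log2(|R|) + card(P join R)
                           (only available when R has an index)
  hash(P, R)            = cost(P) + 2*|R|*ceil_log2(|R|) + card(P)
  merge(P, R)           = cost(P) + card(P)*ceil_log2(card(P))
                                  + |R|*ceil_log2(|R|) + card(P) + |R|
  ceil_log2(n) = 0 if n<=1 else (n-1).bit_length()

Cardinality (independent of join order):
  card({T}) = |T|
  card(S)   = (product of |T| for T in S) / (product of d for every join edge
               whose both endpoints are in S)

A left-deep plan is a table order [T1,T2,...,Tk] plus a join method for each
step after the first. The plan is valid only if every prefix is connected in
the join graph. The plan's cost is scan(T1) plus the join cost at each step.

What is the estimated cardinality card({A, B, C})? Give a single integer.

500000

Tables in S: A(200), B(100), C(200)
Edges inside S: A-B(d=4), B-C(d=2)
numerator = 200 * 100 * 200 = 4000000
denominator = 4 * 2 = 8
card(S) = 4000000 / 8 = 500000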